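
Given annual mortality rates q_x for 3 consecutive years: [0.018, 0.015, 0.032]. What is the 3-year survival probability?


p_k = 1 - q_k for each year
Survival = product of (1 - q_k)
= 0.982 * 0.985 * 0.968
= 0.9363


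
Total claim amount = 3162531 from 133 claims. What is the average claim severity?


severity = total / number
= 3162531 / 133
= 23778.4286


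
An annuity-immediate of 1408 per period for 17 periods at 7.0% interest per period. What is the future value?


FV = PMT * ((1+i)^n - 1) / i
= 1408 * ((1.07)^17 - 1) / 0.07
= 1408 * (3.158815 - 1) / 0.07
= 43423.026


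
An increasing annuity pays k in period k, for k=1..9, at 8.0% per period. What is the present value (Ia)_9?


(Ia)_n = sum_{k=1}^{n} k * v^k, v = 1/(1+i)
v = 0.925926
Sum computed term by term:
(Ia)_9 = 28.055


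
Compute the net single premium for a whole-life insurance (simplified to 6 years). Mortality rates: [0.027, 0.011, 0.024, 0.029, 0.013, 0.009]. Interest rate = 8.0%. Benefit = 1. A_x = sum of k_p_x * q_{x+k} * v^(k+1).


v = 0.925926
Year 0: k_p_x=1.0, q=0.027, term=0.025
Year 1: k_p_x=0.973, q=0.011, term=0.009176
Year 2: k_p_x=0.962297, q=0.024, term=0.018334
Year 3: k_p_x=0.939202, q=0.029, term=0.02002
Year 4: k_p_x=0.911965, q=0.013, term=0.008069
Year 5: k_p_x=0.900109, q=0.009, term=0.005105
A_x = 0.0857


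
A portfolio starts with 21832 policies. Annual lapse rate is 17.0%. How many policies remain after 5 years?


remaining = initial * (1 - lapse)^years
= 21832 * (1 - 0.17)^5
= 21832 * 0.393904
= 8599.7135


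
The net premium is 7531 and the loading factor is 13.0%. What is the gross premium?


Gross = net * (1 + loading)
= 7531 * (1 + 0.13)
= 7531 * 1.13
= 8510.03


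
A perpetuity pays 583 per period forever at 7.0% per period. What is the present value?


PV = PMT / i
= 583 / 0.07
= 8328.5714


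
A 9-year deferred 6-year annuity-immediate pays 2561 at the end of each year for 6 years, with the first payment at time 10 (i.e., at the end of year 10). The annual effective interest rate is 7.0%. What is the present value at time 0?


PV at time 9 of the 6-year annuity-immediate:
a_n = 2561 * (1-(1+0.07)^(-6))/0.07 = 12207.1081
Discount back 9 years to time 0:
PV = 12207.1081 * (1+0.07)^(-9)
= 12207.1081 * 0.543934
= 6639.858


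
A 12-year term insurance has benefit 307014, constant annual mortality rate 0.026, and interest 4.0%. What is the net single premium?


NSP = benefit * sum_{k=0}^{n-1} k_p_x * q * v^(k+1)
With constant q=0.026, v=0.961538
Sum = 0.214575
NSP = 307014 * 0.214575
= 65877.4544


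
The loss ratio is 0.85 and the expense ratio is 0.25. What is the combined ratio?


Combined ratio = loss ratio + expense ratio
= 0.85 + 0.25
= 1.1


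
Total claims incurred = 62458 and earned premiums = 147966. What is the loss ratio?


Loss ratio = claims / premiums
= 62458 / 147966
= 0.4221


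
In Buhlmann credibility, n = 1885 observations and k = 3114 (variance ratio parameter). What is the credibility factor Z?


Z = n / (n + k)
= 1885 / (1885 + 3114)
= 1885 / 4999
= 0.3771


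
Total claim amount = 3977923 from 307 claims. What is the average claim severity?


severity = total / number
= 3977923 / 307
= 12957.4039


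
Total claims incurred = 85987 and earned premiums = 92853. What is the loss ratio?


Loss ratio = claims / premiums
= 85987 / 92853
= 0.9261


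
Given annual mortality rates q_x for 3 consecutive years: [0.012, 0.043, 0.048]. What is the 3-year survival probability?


p_k = 1 - q_k for each year
Survival = product of (1 - q_k)
= 0.988 * 0.957 * 0.952
= 0.9001


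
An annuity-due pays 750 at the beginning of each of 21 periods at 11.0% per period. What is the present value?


PV_due = PMT * (1-(1+i)^(-n))/i * (1+i)
PV_immediate = 6056.3028
PV_due = 6056.3028 * 1.11
= 6722.4961


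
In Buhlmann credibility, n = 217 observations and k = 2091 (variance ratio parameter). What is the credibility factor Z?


Z = n / (n + k)
= 217 / (217 + 2091)
= 217 / 2308
= 0.094


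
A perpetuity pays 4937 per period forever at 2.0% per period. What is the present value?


PV = PMT / i
= 4937 / 0.02
= 246850.0


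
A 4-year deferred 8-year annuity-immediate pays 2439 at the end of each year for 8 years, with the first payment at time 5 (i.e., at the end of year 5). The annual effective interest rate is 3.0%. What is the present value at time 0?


PV at time 4 of the 8-year annuity-immediate:
a_n = 2439 * (1-(1+0.03)^(-8))/0.03 = 17121.0293
Discount back 4 years to time 0:
PV = 17121.0293 * (1+0.03)^(-4)
= 17121.0293 * 0.888487
= 15211.8127


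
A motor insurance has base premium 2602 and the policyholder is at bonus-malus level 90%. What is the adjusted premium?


adjusted = base * BM_level / 100
= 2602 * 90 / 100
= 2602 * 0.9
= 2341.8


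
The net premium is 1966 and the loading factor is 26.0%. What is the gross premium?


Gross = net * (1 + loading)
= 1966 * (1 + 0.26)
= 1966 * 1.26
= 2477.16


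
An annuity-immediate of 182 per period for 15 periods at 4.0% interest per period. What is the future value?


FV = PMT * ((1+i)^n - 1) / i
= 182 * ((1.04)^15 - 1) / 0.04
= 182 * (1.800944 - 1) / 0.04
= 3644.293


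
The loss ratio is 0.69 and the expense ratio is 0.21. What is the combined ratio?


Combined ratio = loss ratio + expense ratio
= 0.69 + 0.21
= 0.9


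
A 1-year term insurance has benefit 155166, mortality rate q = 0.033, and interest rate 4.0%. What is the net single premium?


NSP = benefit * q * v
v = 1/(1+i) = 0.961538
NSP = 155166 * 0.033 * 0.961538
= 4923.5365


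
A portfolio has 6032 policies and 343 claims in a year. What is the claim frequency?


frequency = claims / policies
= 343 / 6032
= 0.0569


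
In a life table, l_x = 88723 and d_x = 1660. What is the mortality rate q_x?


q_x = d_x / l_x
= 1660 / 88723
= 0.0187


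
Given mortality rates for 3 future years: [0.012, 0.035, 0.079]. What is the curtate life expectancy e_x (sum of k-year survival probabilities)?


e_x = sum_{k=1}^{n} k_p_x
k_p_x values:
  1_p_x = 0.988
  2_p_x = 0.95342
  3_p_x = 0.8781
e_x = 2.8195


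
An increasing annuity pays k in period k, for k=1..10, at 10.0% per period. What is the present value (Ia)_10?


(Ia)_n = sum_{k=1}^{n} k * v^k, v = 1/(1+i)
v = 0.909091
Sum computed term by term:
(Ia)_10 = 29.0359


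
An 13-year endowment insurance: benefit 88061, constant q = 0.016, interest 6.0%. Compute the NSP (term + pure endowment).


Term component = 11491.4153
Pure endowment = 13_p_x * v^13 * benefit = 0.810842 * 0.468839 * 88061 = 33476.7774
NSP = 44968.1927


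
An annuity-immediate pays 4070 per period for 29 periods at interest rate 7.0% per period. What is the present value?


PV = PMT * (1 - (1+i)^(-n)) / i
= 4070 * (1 - (1+0.07)^(-29)) / 0.07
= 4070 * (1 - 0.140563) / 0.07
= 4070 * 12.277674
= 49970.1335


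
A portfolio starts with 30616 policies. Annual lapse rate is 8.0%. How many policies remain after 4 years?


remaining = initial * (1 - lapse)^years
= 30616 * (1 - 0.08)^4
= 30616 * 0.716393
= 21933.0869


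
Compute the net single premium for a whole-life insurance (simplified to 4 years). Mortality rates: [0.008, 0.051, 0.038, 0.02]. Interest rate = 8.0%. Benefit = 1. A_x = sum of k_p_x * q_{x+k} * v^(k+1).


v = 0.925926
Year 0: k_p_x=1.0, q=0.008, term=0.007407
Year 1: k_p_x=0.992, q=0.051, term=0.043374
Year 2: k_p_x=0.941408, q=0.038, term=0.028398
Year 3: k_p_x=0.905634, q=0.02, term=0.013313
A_x = 0.0925


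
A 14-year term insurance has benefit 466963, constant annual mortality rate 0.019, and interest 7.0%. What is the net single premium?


NSP = benefit * sum_{k=0}^{n-1} k_p_x * q * v^(k+1)
With constant q=0.019, v=0.934579
Sum = 0.15019
NSP = 466963 * 0.15019
= 70133.1644


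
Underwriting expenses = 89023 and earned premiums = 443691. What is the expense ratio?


Expense ratio = expenses / premiums
= 89023 / 443691
= 0.2006


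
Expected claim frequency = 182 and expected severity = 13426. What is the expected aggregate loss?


E[S] = E[N] * E[X]
= 182 * 13426
= 2.4435e+06


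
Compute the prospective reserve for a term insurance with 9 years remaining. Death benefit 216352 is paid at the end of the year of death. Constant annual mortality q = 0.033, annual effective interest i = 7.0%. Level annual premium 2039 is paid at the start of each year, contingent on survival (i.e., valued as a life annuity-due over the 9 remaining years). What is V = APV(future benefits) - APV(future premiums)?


v = 1/(1+i) = 0.934579
APV(future benefits) per unit = sum_{k=0}^{8} k_p_x * q * v^(k+1) = 0.191545
APV(future benefits) = 216352 * 0.191545 = 41441.2096
Life annuity-due factor ä_{x:9} = sum_{k=0}^{8} k_p_x * v^k = 6.210711
APV(future premiums) = 2039 * 6.210711 = 12663.6405
V = 41441.2096 - 12663.6405
= 28777.5691


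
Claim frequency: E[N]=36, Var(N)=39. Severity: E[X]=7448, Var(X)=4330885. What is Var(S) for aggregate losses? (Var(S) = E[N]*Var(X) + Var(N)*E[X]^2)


Var(S) = E[N]*Var(X) + Var(N)*E[X]^2
= 36*4330885 + 39*7448^2
= 155911860 + 2163435456
= 2.3193e+09


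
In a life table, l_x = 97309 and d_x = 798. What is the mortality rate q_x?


q_x = d_x / l_x
= 798 / 97309
= 0.0082


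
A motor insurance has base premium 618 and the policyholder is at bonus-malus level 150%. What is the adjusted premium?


adjusted = base * BM_level / 100
= 618 * 150 / 100
= 618 * 1.5
= 927.0


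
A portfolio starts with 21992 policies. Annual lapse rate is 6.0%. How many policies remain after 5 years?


remaining = initial * (1 - lapse)^years
= 21992 * (1 - 0.06)^5
= 21992 * 0.733904
= 16140.0173


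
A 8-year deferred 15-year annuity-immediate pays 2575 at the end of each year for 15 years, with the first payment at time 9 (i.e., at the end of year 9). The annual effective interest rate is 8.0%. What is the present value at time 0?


PV at time 8 of the 15-year annuity-immediate:
a_n = 2575 * (1-(1+0.08)^(-15))/0.08 = 22040.6576
Discount back 8 years to time 0:
PV = 22040.6576 * (1+0.08)^(-8)
= 22040.6576 * 0.540269
= 11907.8815


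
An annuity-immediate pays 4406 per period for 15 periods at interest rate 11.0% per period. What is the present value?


PV = PMT * (1 - (1+i)^(-n)) / i
= 4406 * (1 - (1+0.11)^(-15)) / 0.11
= 4406 * (1 - 0.209004) / 0.11
= 4406 * 7.19087
= 31682.9714


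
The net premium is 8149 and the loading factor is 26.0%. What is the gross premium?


Gross = net * (1 + loading)
= 8149 * (1 + 0.26)
= 8149 * 1.26
= 10267.74


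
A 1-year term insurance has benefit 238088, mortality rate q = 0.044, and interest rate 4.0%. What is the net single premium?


NSP = benefit * q * v
v = 1/(1+i) = 0.961538
NSP = 238088 * 0.044 * 0.961538
= 10072.9538


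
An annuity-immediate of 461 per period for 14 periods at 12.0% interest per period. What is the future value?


FV = PMT * ((1+i)^n - 1) / i
= 461 * ((1.12)^14 - 1) / 0.12
= 461 * (4.887112 - 1) / 0.12
= 14932.9897


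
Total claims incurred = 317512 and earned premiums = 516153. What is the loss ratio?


Loss ratio = claims / premiums
= 317512 / 516153
= 0.6152


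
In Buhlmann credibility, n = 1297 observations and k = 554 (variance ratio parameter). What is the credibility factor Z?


Z = n / (n + k)
= 1297 / (1297 + 554)
= 1297 / 1851
= 0.7007


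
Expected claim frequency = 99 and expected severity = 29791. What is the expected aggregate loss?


E[S] = E[N] * E[X]
= 99 * 29791
= 2.9493e+06


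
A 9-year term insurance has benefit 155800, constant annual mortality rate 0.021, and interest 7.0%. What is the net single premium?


NSP = benefit * sum_{k=0}^{n-1} k_p_x * q * v^(k+1)
With constant q=0.021, v=0.934579
Sum = 0.127072
NSP = 155800 * 0.127072
= 19797.7815


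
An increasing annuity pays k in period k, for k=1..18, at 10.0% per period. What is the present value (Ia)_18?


(Ia)_n = sum_{k=1}^{n} k * v^k, v = 1/(1+i)
v = 0.909091
Sum computed term by term:
(Ia)_18 = 57.841


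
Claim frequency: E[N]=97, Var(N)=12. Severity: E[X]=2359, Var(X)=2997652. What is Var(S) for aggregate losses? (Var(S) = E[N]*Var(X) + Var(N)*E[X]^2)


Var(S) = E[N]*Var(X) + Var(N)*E[X]^2
= 97*2997652 + 12*2359^2
= 290772244 + 66778572
= 3.5755e+08


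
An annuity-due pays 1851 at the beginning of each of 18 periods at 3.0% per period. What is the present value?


PV_due = PMT * (1-(1+i)^(-n))/i * (1+i)
PV_immediate = 25457.7527
PV_due = 25457.7527 * 1.03
= 26221.4853


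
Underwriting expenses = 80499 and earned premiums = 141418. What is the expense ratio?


Expense ratio = expenses / premiums
= 80499 / 141418
= 0.5692


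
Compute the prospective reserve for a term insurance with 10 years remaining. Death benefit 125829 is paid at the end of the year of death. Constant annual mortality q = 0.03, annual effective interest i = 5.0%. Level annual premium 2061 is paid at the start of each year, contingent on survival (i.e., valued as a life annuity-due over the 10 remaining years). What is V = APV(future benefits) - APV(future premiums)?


v = 1/(1+i) = 0.952381
APV(future benefits) per unit = sum_{k=0}^{9} k_p_x * q * v^(k+1) = 0.205232
APV(future benefits) = 125829 * 0.205232 = 25824.1478
Life annuity-due factor ä_{x:10} = sum_{k=0}^{9} k_p_x * v^k = 7.183123
APV(future premiums) = 2061 * 7.183123 = 14804.4163
V = 25824.1478 - 14804.4163
= 11019.7315


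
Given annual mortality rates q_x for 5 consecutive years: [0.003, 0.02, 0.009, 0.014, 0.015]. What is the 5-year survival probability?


p_k = 1 - q_k for each year
Survival = product of (1 - q_k)
= 0.997 * 0.98 * 0.991 * 0.986 * 0.985
= 0.9404


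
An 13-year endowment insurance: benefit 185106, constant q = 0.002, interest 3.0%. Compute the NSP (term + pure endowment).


Term component = 3893.5021
Pure endowment = 13_p_x * v^13 * benefit = 0.97431 * 0.680951 * 185106 = 122809.9662
NSP = 126703.4683


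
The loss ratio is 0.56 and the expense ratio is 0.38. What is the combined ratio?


Combined ratio = loss ratio + expense ratio
= 0.56 + 0.38
= 0.94


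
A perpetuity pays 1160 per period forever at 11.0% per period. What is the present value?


PV = PMT / i
= 1160 / 0.11
= 10545.4545


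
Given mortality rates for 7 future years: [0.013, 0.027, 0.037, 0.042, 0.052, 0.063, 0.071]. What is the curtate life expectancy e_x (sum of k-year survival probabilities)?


e_x = sum_{k=1}^{n} k_p_x
k_p_x values:
  1_p_x = 0.987
  2_p_x = 0.960351
  3_p_x = 0.924818
  4_p_x = 0.885976
  5_p_x = 0.839905
  6_p_x = 0.786991
  7_p_x = 0.731115
e_x = 6.1162


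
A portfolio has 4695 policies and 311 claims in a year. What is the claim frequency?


frequency = claims / policies
= 311 / 4695
= 0.0662


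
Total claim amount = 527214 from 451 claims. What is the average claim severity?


severity = total / number
= 527214 / 451
= 1168.9889


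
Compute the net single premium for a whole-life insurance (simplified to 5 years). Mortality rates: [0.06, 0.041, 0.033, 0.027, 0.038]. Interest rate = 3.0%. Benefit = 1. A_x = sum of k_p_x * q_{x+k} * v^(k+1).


v = 0.970874
Year 0: k_p_x=1.0, q=0.06, term=0.058252
Year 1: k_p_x=0.94, q=0.041, term=0.036328
Year 2: k_p_x=0.90146, q=0.033, term=0.027224
Year 3: k_p_x=0.871712, q=0.027, term=0.020912
Year 4: k_p_x=0.848176, q=0.038, term=0.027802
A_x = 0.1705


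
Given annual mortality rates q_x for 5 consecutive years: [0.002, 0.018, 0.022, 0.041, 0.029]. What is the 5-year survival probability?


p_k = 1 - q_k for each year
Survival = product of (1 - q_k)
= 0.998 * 0.982 * 0.978 * 0.959 * 0.971
= 0.8925


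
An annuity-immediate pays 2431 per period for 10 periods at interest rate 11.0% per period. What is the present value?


PV = PMT * (1 - (1+i)^(-n)) / i
= 2431 * (1 - (1+0.11)^(-10)) / 0.11
= 2431 * (1 - 0.352184) / 0.11
= 2431 * 5.889232
= 14316.723


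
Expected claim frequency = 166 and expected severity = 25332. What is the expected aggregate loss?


E[S] = E[N] * E[X]
= 166 * 25332
= 4.2051e+06


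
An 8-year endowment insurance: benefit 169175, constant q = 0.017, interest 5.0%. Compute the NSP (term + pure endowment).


Term component = 17595.6495
Pure endowment = 8_p_x * v^8 * benefit = 0.871823 * 0.676839 * 169175 = 99827.4403
NSP = 117423.0898


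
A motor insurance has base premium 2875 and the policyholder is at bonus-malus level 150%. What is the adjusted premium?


adjusted = base * BM_level / 100
= 2875 * 150 / 100
= 2875 * 1.5
= 4312.5


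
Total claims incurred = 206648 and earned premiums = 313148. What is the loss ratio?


Loss ratio = claims / premiums
= 206648 / 313148
= 0.6599


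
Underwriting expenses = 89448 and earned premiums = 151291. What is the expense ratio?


Expense ratio = expenses / premiums
= 89448 / 151291
= 0.5912


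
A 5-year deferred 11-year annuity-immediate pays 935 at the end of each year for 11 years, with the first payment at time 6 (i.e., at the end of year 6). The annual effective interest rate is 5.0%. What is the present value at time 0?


PV at time 5 of the 11-year annuity-immediate:
a_n = 935 * (1-(1+0.05)^(-11))/0.05 = 7766.4973
Discount back 5 years to time 0:
PV = 7766.4973 * (1+0.05)^(-5)
= 7766.4973 * 0.783526
= 6085.2539


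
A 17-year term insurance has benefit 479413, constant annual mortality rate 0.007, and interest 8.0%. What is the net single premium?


NSP = benefit * sum_{k=0}^{n-1} k_p_x * q * v^(k+1)
With constant q=0.007, v=0.925926
Sum = 0.061162
NSP = 479413 * 0.061162
= 29321.7505


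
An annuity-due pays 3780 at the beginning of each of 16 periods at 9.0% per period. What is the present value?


PV_due = PMT * (1-(1+i)^(-n))/i * (1+i)
PV_immediate = 31421.47
PV_due = 31421.47 * 1.09
= 34249.4023


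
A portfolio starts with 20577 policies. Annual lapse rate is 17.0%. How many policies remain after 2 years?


remaining = initial * (1 - lapse)^years
= 20577 * (1 - 0.17)^2
= 20577 * 0.6889
= 14175.4953


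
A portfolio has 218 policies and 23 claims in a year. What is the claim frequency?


frequency = claims / policies
= 23 / 218
= 0.1055


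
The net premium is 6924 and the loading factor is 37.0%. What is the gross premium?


Gross = net * (1 + loading)
= 6924 * (1 + 0.37)
= 6924 * 1.37
= 9485.88


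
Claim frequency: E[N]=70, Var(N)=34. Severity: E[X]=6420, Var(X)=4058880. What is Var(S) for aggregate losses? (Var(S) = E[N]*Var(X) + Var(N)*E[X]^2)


Var(S) = E[N]*Var(X) + Var(N)*E[X]^2
= 70*4058880 + 34*6420^2
= 284121600 + 1401357600
= 1.6855e+09


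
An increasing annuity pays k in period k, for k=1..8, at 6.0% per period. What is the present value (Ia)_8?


(Ia)_n = sum_{k=1}^{n} k * v^k, v = 1/(1+i)
v = 0.943396
Sum computed term by term:
(Ia)_8 = 26.0514


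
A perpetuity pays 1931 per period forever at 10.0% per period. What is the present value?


PV = PMT / i
= 1931 / 0.1
= 19310.0


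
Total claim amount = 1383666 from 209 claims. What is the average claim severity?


severity = total / number
= 1383666 / 209
= 6620.4115


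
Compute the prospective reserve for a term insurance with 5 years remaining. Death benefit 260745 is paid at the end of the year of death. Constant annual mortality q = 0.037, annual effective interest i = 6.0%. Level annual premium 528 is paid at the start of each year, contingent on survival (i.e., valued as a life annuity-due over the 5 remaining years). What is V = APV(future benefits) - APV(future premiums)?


v = 1/(1+i) = 0.943396
APV(future benefits) per unit = sum_{k=0}^{4} k_p_x * q * v^(k+1) = 0.145378
APV(future benefits) = 260745 * 0.145378 = 37906.594
Life annuity-due factor ä_{x:5} = sum_{k=0}^{4} k_p_x * v^k = 4.164884
APV(future premiums) = 528 * 4.164884 = 2199.0588
V = 37906.594 - 2199.0588
= 35707.5353


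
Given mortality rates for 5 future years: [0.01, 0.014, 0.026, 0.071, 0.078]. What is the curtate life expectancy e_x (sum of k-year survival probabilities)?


e_x = sum_{k=1}^{n} k_p_x
k_p_x values:
  1_p_x = 0.99
  2_p_x = 0.97614
  3_p_x = 0.95076
  4_p_x = 0.883256
  5_p_x = 0.814362
e_x = 4.6145


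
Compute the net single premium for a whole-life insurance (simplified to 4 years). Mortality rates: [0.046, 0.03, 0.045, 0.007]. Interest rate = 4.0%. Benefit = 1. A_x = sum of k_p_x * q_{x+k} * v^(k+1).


v = 0.961538
Year 0: k_p_x=1.0, q=0.046, term=0.044231
Year 1: k_p_x=0.954, q=0.03, term=0.026461
Year 2: k_p_x=0.92538, q=0.045, term=0.03702
Year 3: k_p_x=0.883738, q=0.007, term=0.005288
A_x = 0.113


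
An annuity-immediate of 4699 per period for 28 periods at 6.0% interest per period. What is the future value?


FV = PMT * ((1+i)^n - 1) / i
= 4699 * ((1.06)^28 - 1) / 0.06
= 4699 * (5.111687 - 1) / 0.06
= 322013.5965


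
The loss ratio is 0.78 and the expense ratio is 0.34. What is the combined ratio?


Combined ratio = loss ratio + expense ratio
= 0.78 + 0.34
= 1.12


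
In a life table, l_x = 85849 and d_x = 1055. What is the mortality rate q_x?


q_x = d_x / l_x
= 1055 / 85849
= 0.0123


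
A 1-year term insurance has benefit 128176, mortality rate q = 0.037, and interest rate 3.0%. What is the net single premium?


NSP = benefit * q * v
v = 1/(1+i) = 0.970874
NSP = 128176 * 0.037 * 0.970874
= 4604.3806


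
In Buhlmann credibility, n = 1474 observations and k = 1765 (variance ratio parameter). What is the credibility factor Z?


Z = n / (n + k)
= 1474 / (1474 + 1765)
= 1474 / 3239
= 0.4551


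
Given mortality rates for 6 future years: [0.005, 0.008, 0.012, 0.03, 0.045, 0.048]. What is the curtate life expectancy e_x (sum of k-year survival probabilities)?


e_x = sum_{k=1}^{n} k_p_x
k_p_x values:
  1_p_x = 0.995
  2_p_x = 0.98704
  3_p_x = 0.975196
  4_p_x = 0.94594
  5_p_x = 0.903372
  6_p_x = 0.86001
e_x = 5.6666


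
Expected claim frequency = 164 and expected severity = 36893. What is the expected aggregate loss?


E[S] = E[N] * E[X]
= 164 * 36893
= 6.0505e+06


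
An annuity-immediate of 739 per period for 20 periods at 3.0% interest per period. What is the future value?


FV = PMT * ((1+i)^n - 1) / i
= 739 * ((1.03)^20 - 1) / 0.03
= 739 * (1.806111 - 1) / 0.03
= 19857.2067


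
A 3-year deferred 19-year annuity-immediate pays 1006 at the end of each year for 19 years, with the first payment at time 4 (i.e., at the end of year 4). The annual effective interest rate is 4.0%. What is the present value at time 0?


PV at time 3 of the 19-year annuity-immediate:
a_n = 1006 * (1-(1+0.04)^(-19))/0.04 = 13212.743
Discount back 3 years to time 0:
PV = 13212.743 * (1+0.04)^(-3)
= 13212.743 * 0.888996
= 11746.0804


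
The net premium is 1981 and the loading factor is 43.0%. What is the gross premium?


Gross = net * (1 + loading)
= 1981 * (1 + 0.43)
= 1981 * 1.43
= 2832.83


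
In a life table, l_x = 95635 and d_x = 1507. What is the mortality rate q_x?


q_x = d_x / l_x
= 1507 / 95635
= 0.0158


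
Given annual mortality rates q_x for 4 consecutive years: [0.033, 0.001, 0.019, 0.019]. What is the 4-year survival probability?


p_k = 1 - q_k for each year
Survival = product of (1 - q_k)
= 0.967 * 0.999 * 0.981 * 0.981
= 0.9297


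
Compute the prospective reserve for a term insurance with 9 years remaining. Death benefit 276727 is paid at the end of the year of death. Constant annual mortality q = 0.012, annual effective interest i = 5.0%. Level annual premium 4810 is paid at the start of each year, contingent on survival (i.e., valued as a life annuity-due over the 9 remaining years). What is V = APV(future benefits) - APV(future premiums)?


v = 1/(1+i) = 0.952381
APV(future benefits) per unit = sum_{k=0}^{8} k_p_x * q * v^(k+1) = 0.081631
APV(future benefits) = 276727 * 0.081631 = 22589.4444
Life annuity-due factor ä_{x:9} = sum_{k=0}^{8} k_p_x * v^k = 7.142694
APV(future premiums) = 4810 * 7.142694 = 34356.3599
V = 22589.4444 - 34356.3599
= -11766.9155


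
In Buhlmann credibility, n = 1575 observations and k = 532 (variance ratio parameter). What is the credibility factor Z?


Z = n / (n + k)
= 1575 / (1575 + 532)
= 1575 / 2107
= 0.7475


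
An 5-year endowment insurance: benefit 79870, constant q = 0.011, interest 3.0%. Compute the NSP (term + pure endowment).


Term component = 3938.6156
Pure endowment = 5_p_x * v^5 * benefit = 0.946197 * 0.862609 * 79870 = 65189.7055
NSP = 69128.3211


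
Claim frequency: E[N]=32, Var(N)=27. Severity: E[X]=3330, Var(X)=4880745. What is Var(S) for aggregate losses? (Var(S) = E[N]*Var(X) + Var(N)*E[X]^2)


Var(S) = E[N]*Var(X) + Var(N)*E[X]^2
= 32*4880745 + 27*3330^2
= 156183840 + 299400300
= 4.5558e+08


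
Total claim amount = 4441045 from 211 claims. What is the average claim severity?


severity = total / number
= 4441045 / 211
= 21047.6066


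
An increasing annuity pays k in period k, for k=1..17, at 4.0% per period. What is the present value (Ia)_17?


(Ia)_n = sum_{k=1}^{n} k * v^k, v = 1/(1+i)
v = 0.961538
Sum computed term by term:
(Ia)_17 = 98.1238


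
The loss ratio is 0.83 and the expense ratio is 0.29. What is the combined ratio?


Combined ratio = loss ratio + expense ratio
= 0.83 + 0.29
= 1.12


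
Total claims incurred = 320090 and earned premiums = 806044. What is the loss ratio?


Loss ratio = claims / premiums
= 320090 / 806044
= 0.3971


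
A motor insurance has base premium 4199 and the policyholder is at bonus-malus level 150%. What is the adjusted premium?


adjusted = base * BM_level / 100
= 4199 * 150 / 100
= 4199 * 1.5
= 6298.5


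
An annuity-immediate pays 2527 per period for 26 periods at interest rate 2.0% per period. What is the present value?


PV = PMT * (1 - (1+i)^(-n)) / i
= 2527 * (1 - (1+0.02)^(-26)) / 0.02
= 2527 * (1 - 0.597579) / 0.02
= 2527 * 20.121036
= 50845.8574


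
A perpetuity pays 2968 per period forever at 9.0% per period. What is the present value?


PV = PMT / i
= 2968 / 0.09
= 32977.7778


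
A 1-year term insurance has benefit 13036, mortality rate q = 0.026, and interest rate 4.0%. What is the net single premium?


NSP = benefit * q * v
v = 1/(1+i) = 0.961538
NSP = 13036 * 0.026 * 0.961538
= 325.9


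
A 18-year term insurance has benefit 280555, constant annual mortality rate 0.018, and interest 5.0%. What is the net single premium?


NSP = benefit * sum_{k=0}^{n-1} k_p_x * q * v^(k+1)
With constant q=0.018, v=0.952381
Sum = 0.185389
NSP = 280555 * 0.185389
= 52011.9465


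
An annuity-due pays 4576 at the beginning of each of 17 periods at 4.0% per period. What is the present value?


PV_due = PMT * (1-(1+i)^(-n))/i * (1+i)
PV_immediate = 55670.1007
PV_due = 55670.1007 * 1.04
= 57896.9047


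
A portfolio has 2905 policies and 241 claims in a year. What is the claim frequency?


frequency = claims / policies
= 241 / 2905
= 0.083


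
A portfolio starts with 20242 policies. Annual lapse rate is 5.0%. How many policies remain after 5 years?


remaining = initial * (1 - lapse)^years
= 20242 * (1 - 0.05)^5
= 20242 * 0.773781
= 15662.8737


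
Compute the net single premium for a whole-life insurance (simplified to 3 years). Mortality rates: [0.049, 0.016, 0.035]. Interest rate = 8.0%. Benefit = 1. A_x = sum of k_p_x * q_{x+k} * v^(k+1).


v = 0.925926
Year 0: k_p_x=1.0, q=0.049, term=0.04537
Year 1: k_p_x=0.951, q=0.016, term=0.013045
Year 2: k_p_x=0.935784, q=0.035, term=0.026
A_x = 0.0844


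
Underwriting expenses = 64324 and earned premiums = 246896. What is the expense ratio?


Expense ratio = expenses / premiums
= 64324 / 246896
= 0.2605


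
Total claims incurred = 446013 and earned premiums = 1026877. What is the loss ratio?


Loss ratio = claims / premiums
= 446013 / 1026877
= 0.4343


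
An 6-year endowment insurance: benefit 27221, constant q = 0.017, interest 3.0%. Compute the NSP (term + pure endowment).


Term component = 2406.2369
Pure endowment = 6_p_x * v^6 * benefit = 0.902238 * 0.837484 * 27221 = 20568.4627
NSP = 22974.6996


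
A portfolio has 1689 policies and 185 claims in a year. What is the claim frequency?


frequency = claims / policies
= 185 / 1689
= 0.1095


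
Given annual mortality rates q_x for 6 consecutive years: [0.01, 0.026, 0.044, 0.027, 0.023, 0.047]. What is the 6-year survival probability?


p_k = 1 - q_k for each year
Survival = product of (1 - q_k)
= 0.99 * 0.974 * 0.956 * 0.973 * 0.977 * 0.953
= 0.8351


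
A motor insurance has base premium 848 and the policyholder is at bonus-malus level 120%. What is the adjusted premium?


adjusted = base * BM_level / 100
= 848 * 120 / 100
= 848 * 1.2
= 1017.6


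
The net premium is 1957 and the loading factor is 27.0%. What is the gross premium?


Gross = net * (1 + loading)
= 1957 * (1 + 0.27)
= 1957 * 1.27
= 2485.39


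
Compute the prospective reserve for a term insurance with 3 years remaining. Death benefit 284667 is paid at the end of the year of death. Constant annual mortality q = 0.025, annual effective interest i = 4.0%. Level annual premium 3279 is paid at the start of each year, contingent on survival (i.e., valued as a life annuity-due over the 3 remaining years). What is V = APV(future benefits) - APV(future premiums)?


v = 1/(1+i) = 0.961538
APV(future benefits) per unit = sum_{k=0}^{2} k_p_x * q * v^(k+1) = 0.067702
APV(future benefits) = 284667 * 0.067702 = 19272.5461
Life annuity-due factor ä_{x:3} = sum_{k=0}^{2} k_p_x * v^k = 2.816406
APV(future premiums) = 3279 * 2.816406 = 9234.9961
V = 19272.5461 - 9234.9961
= 10037.55


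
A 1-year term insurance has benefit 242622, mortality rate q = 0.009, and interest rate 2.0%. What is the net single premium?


NSP = benefit * q * v
v = 1/(1+i) = 0.980392
NSP = 242622 * 0.009 * 0.980392
= 2140.7824


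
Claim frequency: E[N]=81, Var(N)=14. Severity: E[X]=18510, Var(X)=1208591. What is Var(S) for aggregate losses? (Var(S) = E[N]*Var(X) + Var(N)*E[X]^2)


Var(S) = E[N]*Var(X) + Var(N)*E[X]^2
= 81*1208591 + 14*18510^2
= 97895871 + 4796681400
= 4.8946e+09


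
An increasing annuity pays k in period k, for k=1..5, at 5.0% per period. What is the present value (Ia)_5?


(Ia)_n = sum_{k=1}^{n} k * v^k, v = 1/(1+i)
v = 0.952381
Sum computed term by term:
(Ia)_5 = 12.5664


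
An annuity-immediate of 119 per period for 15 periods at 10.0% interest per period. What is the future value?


FV = PMT * ((1+i)^n - 1) / i
= 119 * ((1.1)^15 - 1) / 0.1
= 119 * (4.177248 - 1) / 0.1
= 3780.9253


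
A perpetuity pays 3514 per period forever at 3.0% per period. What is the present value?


PV = PMT / i
= 3514 / 0.03
= 117133.3333


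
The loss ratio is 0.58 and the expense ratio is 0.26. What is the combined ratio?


Combined ratio = loss ratio + expense ratio
= 0.58 + 0.26
= 0.84


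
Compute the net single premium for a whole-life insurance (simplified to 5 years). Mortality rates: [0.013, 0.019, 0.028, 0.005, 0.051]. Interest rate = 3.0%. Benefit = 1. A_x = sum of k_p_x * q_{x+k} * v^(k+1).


v = 0.970874
Year 0: k_p_x=1.0, q=0.013, term=0.012621
Year 1: k_p_x=0.987, q=0.019, term=0.017677
Year 2: k_p_x=0.968247, q=0.028, term=0.02481
Year 3: k_p_x=0.941136, q=0.005, term=0.004181
Year 4: k_p_x=0.93643, q=0.051, term=0.041196
A_x = 0.1005


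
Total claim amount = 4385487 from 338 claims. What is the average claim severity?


severity = total / number
= 4385487 / 338
= 12974.8136


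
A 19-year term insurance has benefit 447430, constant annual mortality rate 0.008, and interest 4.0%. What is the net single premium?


NSP = benefit * sum_{k=0}^{n-1} k_p_x * q * v^(k+1)
With constant q=0.008, v=0.961538
Sum = 0.098756
NSP = 447430 * 0.098756
= 44186.4614


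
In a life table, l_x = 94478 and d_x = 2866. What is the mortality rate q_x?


q_x = d_x / l_x
= 2866 / 94478
= 0.0303


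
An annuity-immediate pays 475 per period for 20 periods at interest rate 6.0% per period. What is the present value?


PV = PMT * (1 - (1+i)^(-n)) / i
= 475 * (1 - (1+0.06)^(-20)) / 0.06
= 475 * (1 - 0.311805) / 0.06
= 475 * 11.469921
= 5448.2126


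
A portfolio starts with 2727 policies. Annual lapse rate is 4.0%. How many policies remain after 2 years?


remaining = initial * (1 - lapse)^years
= 2727 * (1 - 0.04)^2
= 2727 * 0.9216
= 2513.2032


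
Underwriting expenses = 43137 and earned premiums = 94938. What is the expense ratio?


Expense ratio = expenses / premiums
= 43137 / 94938
= 0.4544


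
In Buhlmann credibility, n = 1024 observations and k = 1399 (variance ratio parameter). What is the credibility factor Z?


Z = n / (n + k)
= 1024 / (1024 + 1399)
= 1024 / 2423
= 0.4226


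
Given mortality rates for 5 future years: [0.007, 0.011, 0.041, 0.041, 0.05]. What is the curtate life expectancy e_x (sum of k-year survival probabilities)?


e_x = sum_{k=1}^{n} k_p_x
k_p_x values:
  1_p_x = 0.993
  2_p_x = 0.982077
  3_p_x = 0.941812
  4_p_x = 0.903198
  5_p_x = 0.858038
e_x = 4.6781


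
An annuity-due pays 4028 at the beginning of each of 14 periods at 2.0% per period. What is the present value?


PV_due = PMT * (1-(1+i)^(-n))/i * (1+i)
PV_immediate = 48763.97
PV_due = 48763.97 * 1.02
= 49739.2494


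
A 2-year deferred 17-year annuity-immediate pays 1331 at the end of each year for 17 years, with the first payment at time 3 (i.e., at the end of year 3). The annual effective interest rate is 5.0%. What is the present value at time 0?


PV at time 2 of the 17-year annuity-immediate:
a_n = 1331 * (1-(1+0.05)^(-17))/0.05 = 15005.7822
Discount back 2 years to time 0:
PV = 15005.7822 * (1+0.05)^(-2)
= 15005.7822 * 0.907029
= 13610.6868


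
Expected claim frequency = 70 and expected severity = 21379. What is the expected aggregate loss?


E[S] = E[N] * E[X]
= 70 * 21379
= 1.4965e+06


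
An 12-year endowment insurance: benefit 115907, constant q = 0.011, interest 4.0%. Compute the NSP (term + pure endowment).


Term component = 11325.8001
Pure endowment = 12_p_x * v^12 * benefit = 0.8757 * 0.624597 * 115907 = 63396.4724
NSP = 74722.2725


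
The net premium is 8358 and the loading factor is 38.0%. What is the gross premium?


Gross = net * (1 + loading)
= 8358 * (1 + 0.38)
= 8358 * 1.38
= 11534.04


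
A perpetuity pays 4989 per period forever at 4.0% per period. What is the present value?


PV = PMT / i
= 4989 / 0.04
= 124725.0


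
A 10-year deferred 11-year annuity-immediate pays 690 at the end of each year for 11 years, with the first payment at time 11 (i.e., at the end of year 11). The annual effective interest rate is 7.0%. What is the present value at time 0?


PV at time 10 of the 11-year annuity-immediate:
a_n = 690 * (1-(1+0.07)^(-11))/0.07 = 5174.0853
Discount back 10 years to time 0:
PV = 5174.0853 * (1+0.07)^(-10)
= 5174.0853 * 0.508349
= 2630.2426


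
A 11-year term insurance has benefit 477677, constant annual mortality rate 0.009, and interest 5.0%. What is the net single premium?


NSP = benefit * sum_{k=0}^{n-1} k_p_x * q * v^(k+1)
With constant q=0.009, v=0.952381
Sum = 0.071797
NSP = 477677 * 0.071797
= 34295.7078


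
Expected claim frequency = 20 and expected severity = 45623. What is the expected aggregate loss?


E[S] = E[N] * E[X]
= 20 * 45623
= 912460


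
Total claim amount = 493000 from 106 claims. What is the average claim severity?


severity = total / number
= 493000 / 106
= 4650.9434


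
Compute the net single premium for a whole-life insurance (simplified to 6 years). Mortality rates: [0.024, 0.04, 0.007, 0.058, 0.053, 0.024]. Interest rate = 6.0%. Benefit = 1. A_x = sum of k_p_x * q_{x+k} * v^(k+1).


v = 0.943396
Year 0: k_p_x=1.0, q=0.024, term=0.022642
Year 1: k_p_x=0.976, q=0.04, term=0.034745
Year 2: k_p_x=0.93696, q=0.007, term=0.005507
Year 3: k_p_x=0.930401, q=0.058, term=0.042744
Year 4: k_p_x=0.876438, q=0.053, term=0.034711
Year 5: k_p_x=0.829987, q=0.024, term=0.014043
A_x = 0.1544


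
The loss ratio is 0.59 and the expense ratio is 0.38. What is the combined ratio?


Combined ratio = loss ratio + expense ratio
= 0.59 + 0.38
= 0.97


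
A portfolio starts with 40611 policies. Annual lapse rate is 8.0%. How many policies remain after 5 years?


remaining = initial * (1 - lapse)^years
= 40611 * (1 - 0.08)^5
= 40611 * 0.659082
= 26765.9597


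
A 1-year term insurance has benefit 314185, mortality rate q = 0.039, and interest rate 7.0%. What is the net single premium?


NSP = benefit * q * v
v = 1/(1+i) = 0.934579
NSP = 314185 * 0.039 * 0.934579
= 11451.6028


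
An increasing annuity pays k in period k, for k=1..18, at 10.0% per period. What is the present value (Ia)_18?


(Ia)_n = sum_{k=1}^{n} k * v^k, v = 1/(1+i)
v = 0.909091
Sum computed term by term:
(Ia)_18 = 57.841


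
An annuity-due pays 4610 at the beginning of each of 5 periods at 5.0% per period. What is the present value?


PV_due = PMT * (1-(1+i)^(-n))/i * (1+i)
PV_immediate = 19958.8875
PV_due = 19958.8875 * 1.05
= 20956.8318


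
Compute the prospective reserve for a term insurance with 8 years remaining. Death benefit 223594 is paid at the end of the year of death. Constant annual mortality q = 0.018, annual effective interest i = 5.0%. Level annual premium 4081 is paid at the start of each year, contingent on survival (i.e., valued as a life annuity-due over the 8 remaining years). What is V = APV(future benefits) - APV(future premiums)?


v = 1/(1+i) = 0.952381
APV(future benefits) per unit = sum_{k=0}^{7} k_p_x * q * v^(k+1) = 0.109774
APV(future benefits) = 223594 * 0.109774 = 24544.7834
Life annuity-due factor ä_{x:8} = sum_{k=0}^{7} k_p_x * v^k = 6.403477
APV(future premiums) = 4081 * 6.403477 = 26132.5896
V = 24544.7834 - 26132.5896
= -1587.8062


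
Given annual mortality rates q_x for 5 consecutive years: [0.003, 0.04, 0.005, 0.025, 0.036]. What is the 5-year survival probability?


p_k = 1 - q_k for each year
Survival = product of (1 - q_k)
= 0.997 * 0.96 * 0.995 * 0.975 * 0.964
= 0.8951


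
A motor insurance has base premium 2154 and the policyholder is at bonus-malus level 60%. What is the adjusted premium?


adjusted = base * BM_level / 100
= 2154 * 60 / 100
= 2154 * 0.6
= 1292.4


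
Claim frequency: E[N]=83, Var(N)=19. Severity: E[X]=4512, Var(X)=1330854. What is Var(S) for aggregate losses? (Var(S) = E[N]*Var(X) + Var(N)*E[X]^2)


Var(S) = E[N]*Var(X) + Var(N)*E[X]^2
= 83*1330854 + 19*4512^2
= 110460882 + 386804736
= 4.9727e+08


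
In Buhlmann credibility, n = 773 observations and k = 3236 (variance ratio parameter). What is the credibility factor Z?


Z = n / (n + k)
= 773 / (773 + 3236)
= 773 / 4009
= 0.1928


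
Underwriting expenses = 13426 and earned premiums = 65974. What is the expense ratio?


Expense ratio = expenses / premiums
= 13426 / 65974
= 0.2035


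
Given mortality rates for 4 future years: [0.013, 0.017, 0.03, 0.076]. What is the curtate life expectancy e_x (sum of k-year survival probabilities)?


e_x = sum_{k=1}^{n} k_p_x
k_p_x values:
  1_p_x = 0.987
  2_p_x = 0.970221
  3_p_x = 0.941114
  4_p_x = 0.86959
e_x = 3.7679


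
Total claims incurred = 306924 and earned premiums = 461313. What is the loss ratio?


Loss ratio = claims / premiums
= 306924 / 461313
= 0.6653


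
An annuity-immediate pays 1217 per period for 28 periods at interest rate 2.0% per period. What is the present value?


PV = PMT * (1 - (1+i)^(-n)) / i
= 1217 * (1 - (1+0.02)^(-28)) / 0.02
= 1217 * (1 - 0.574375) / 0.02
= 1217 * 21.281272
= 25899.3085


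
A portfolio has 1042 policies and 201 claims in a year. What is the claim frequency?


frequency = claims / policies
= 201 / 1042
= 0.1929


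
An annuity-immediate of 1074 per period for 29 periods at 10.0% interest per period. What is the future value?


FV = PMT * ((1+i)^n - 1) / i
= 1074 * ((1.1)^29 - 1) / 0.1
= 1074 * (15.863093 - 1) / 0.1
= 159629.6185
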